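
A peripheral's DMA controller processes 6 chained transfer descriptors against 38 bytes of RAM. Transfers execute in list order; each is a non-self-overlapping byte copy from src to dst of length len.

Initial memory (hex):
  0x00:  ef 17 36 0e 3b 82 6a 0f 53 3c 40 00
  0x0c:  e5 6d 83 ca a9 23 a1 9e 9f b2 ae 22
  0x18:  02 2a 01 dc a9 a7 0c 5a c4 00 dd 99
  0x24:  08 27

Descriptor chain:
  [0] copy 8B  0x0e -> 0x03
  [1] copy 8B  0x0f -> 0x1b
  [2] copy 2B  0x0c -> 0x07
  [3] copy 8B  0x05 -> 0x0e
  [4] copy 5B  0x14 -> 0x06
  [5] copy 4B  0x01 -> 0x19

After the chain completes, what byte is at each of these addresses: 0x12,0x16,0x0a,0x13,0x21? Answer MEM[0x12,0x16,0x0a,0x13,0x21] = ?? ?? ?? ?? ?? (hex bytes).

MEM[0x12,0x16,0x0a,0x13,0x21] = 9f ae 02 b2 b2

[0] 0x0e->0x03 len=8 : 83 ca a9 23 a1 9e 9f b2
[1] 0x0f->0x1b len=8 : ca a9 23 a1 9e 9f b2 ae
[2] 0x0c->0x07 len=2 : e5 6d
[3] 0x05->0x0e len=8 : a9 23 e5 6d 9f b2 00 e5
[4] 0x14->0x06 len=5 : 00 e5 ae 22 02
[5] 0x01->0x19 len=4 : 17 36 83 ca
query mem[0x12]=0x9f, mem[0x16]=0xae, mem[0x0a]=0x02, mem[0x13]=0xb2, mem[0x21]=0xb2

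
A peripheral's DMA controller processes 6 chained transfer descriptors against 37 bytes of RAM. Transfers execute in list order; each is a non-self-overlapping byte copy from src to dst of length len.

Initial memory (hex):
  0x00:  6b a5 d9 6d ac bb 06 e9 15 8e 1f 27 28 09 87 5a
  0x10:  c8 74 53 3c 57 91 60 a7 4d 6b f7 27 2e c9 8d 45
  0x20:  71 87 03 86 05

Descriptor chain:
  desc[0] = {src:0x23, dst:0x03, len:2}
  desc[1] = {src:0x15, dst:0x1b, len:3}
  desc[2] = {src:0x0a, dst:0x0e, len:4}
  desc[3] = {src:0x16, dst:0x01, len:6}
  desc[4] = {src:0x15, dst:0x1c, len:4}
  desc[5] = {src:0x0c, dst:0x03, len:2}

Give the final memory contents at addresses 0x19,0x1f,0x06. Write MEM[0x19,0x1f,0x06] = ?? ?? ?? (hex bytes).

MEM[0x19,0x1f,0x06] = 6b 4d 91

D0: mem[0x03..0x04] <- [86 05]
D1: mem[0x1b..0x1d] <- [91 60 a7]
D2: mem[0x0e..0x11] <- [1f 27 28 09]
D3: mem[0x01..0x06] <- [60 a7 4d 6b f7 91]
D4: mem[0x1c..0x1f] <- [91 60 a7 4d]
D5: mem[0x03..0x04] <- [28 09]
query mem[0x19]=0x6b, mem[0x1f]=0x4d, mem[0x06]=0x91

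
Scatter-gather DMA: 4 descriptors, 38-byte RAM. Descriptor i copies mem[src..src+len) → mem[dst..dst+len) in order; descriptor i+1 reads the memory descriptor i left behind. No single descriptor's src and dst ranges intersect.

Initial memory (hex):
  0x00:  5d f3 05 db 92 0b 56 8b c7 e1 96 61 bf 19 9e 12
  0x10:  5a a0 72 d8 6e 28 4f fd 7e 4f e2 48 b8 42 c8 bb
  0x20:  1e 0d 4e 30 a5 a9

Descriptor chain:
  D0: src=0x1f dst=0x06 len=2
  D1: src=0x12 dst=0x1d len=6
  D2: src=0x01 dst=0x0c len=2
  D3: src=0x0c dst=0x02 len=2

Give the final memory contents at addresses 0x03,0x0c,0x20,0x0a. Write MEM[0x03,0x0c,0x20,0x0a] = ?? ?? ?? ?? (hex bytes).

MEM[0x03,0x0c,0x20,0x0a] = 05 f3 28 96

D0: mem[0x06..0x07] <- [bb 1e]
D1: mem[0x1d..0x22] <- [72 d8 6e 28 4f fd]
D2: mem[0x0c..0x0d] <- [f3 05]
D3: mem[0x02..0x03] <- [f3 05]
query mem[0x03]=0x05, mem[0x0c]=0xf3, mem[0x20]=0x28, mem[0x0a]=0x96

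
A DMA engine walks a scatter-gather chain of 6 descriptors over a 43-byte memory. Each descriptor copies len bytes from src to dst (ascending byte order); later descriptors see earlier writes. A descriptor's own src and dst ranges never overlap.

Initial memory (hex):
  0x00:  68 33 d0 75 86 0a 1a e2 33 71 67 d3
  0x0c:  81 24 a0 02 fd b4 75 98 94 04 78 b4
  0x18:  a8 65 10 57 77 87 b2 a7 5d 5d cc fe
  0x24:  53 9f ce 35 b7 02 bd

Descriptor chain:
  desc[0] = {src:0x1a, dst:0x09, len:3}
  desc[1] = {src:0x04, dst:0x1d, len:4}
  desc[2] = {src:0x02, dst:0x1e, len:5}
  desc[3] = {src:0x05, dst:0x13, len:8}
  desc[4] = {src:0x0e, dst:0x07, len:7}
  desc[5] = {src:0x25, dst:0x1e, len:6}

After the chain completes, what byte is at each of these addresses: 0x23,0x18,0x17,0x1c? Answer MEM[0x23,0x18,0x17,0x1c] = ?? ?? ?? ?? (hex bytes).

MEM[0x23,0x18,0x17,0x1c] = bd 57 10 77

D0: mem[0x09..0x0b] <- [10 57 77]
D1: mem[0x1d..0x20] <- [86 0a 1a e2]
D2: mem[0x1e..0x22] <- [d0 75 86 0a 1a]
D3: mem[0x13..0x1a] <- [0a 1a e2 33 10 57 77 81]
D4: mem[0x07..0x0d] <- [a0 02 fd b4 75 0a 1a]
D5: mem[0x1e..0x23] <- [9f ce 35 b7 02 bd]
query mem[0x23]=0xbd, mem[0x18]=0x57, mem[0x17]=0x10, mem[0x1c]=0x77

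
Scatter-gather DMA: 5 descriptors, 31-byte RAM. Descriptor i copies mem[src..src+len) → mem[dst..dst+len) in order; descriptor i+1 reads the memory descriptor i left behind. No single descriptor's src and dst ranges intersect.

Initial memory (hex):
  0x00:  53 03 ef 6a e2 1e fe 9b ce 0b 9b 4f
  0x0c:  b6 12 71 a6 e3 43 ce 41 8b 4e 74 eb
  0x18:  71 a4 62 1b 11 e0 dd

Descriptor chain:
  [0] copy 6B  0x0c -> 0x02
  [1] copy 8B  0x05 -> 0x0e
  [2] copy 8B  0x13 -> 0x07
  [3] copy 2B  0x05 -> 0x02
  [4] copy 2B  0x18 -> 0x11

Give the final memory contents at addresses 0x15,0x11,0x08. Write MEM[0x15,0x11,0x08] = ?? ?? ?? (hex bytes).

D0: mem[0x02..0x07] <- [b6 12 71 a6 e3 43]
D1: mem[0x0e..0x15] <- [a6 e3 43 ce 0b 9b 4f b6]
D2: mem[0x07..0x0e] <- [9b 4f b6 74 eb 71 a4 62]
D3: mem[0x02..0x03] <- [a6 e3]
D4: mem[0x11..0x12] <- [71 a4]
query mem[0x15]=0xb6, mem[0x11]=0x71, mem[0x08]=0x4f

MEM[0x15,0x11,0x08] = b6 71 4f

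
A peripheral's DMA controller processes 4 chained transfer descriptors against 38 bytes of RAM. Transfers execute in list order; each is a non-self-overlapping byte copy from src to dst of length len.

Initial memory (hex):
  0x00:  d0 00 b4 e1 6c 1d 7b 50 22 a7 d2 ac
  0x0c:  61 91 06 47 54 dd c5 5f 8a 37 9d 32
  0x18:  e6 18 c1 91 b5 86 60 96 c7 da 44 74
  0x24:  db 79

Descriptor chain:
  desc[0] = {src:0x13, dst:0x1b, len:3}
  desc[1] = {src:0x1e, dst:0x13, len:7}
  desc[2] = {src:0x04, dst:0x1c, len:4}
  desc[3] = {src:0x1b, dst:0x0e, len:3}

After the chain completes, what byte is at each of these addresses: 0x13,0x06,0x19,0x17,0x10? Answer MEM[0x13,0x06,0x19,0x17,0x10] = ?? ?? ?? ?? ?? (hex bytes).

MEM[0x13,0x06,0x19,0x17,0x10] = 60 7b db 44 1d

  after D0: wrote 3B at 0x1b = 5f8a37
  after D1: wrote 7B at 0x13 = 6096c7da4474db
  after D2: wrote 4B at 0x1c = 6c1d7b50
  after D3: wrote 3B at 0x0e = 5f6c1d
query mem[0x13]=0x60, mem[0x06]=0x7b, mem[0x19]=0xdb, mem[0x17]=0x44, mem[0x10]=0x1d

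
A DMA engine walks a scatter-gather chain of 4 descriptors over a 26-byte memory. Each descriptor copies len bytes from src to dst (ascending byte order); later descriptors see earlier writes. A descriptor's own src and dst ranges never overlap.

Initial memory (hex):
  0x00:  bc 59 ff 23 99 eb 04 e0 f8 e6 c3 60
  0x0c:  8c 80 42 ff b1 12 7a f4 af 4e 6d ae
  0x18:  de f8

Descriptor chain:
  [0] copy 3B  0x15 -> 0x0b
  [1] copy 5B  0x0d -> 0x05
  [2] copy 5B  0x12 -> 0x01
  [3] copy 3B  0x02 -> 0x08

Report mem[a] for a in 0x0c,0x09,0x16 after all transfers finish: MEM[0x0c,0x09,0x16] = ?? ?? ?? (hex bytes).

[0] 0x15->0x0b len=3 : 4e 6d ae
[1] 0x0d->0x05 len=5 : ae 42 ff b1 12
[2] 0x12->0x01 len=5 : 7a f4 af 4e 6d
[3] 0x02->0x08 len=3 : f4 af 4e
query mem[0x0c]=0x6d, mem[0x09]=0xaf, mem[0x16]=0x6d

MEM[0x0c,0x09,0x16] = 6d af 6d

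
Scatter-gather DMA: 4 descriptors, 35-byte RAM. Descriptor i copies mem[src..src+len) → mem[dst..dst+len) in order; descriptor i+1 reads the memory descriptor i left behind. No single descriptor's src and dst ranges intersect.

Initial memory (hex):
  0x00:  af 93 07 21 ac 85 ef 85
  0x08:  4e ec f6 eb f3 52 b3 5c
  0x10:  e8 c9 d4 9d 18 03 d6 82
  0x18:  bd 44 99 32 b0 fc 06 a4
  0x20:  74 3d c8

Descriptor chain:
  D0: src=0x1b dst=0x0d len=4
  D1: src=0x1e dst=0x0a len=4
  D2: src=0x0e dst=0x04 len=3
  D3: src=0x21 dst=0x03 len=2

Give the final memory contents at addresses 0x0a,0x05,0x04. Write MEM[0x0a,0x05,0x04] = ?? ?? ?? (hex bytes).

[0] 0x1b->0x0d len=4 : 32 b0 fc 06
[1] 0x1e->0x0a len=4 : 06 a4 74 3d
[2] 0x0e->0x04 len=3 : b0 fc 06
[3] 0x21->0x03 len=2 : 3d c8
query mem[0x0a]=0x06, mem[0x05]=0xfc, mem[0x04]=0xc8

MEM[0x0a,0x05,0x04] = 06 fc c8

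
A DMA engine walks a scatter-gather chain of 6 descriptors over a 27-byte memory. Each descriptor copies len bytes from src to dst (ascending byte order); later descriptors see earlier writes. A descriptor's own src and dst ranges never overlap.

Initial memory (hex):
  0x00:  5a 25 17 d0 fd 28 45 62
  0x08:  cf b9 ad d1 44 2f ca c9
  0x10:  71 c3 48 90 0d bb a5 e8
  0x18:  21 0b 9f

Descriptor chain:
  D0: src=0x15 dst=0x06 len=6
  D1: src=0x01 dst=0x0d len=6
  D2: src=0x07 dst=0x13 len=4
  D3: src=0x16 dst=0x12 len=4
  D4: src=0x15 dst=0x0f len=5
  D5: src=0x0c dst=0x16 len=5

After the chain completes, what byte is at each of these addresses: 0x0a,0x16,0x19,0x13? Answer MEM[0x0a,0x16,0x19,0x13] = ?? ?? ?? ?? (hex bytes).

MEM[0x0a,0x16,0x19,0x13] = 0b 44 0b 0b

#0 dst[0x06+6] := {0xbb,0xa5,0xe8,0x21,0x0b,0x9f}
#1 dst[0x0d+6] := {0x25,0x17,0xd0,0xfd,0x28,0xbb}
#2 dst[0x13+4] := {0xa5,0xe8,0x21,0x0b}
#3 dst[0x12+4] := {0x0b,0xe8,0x21,0x0b}
#4 dst[0x0f+5] := {0x0b,0x0b,0xe8,0x21,0x0b}
#5 dst[0x16+5] := {0x44,0x25,0x17,0x0b,0x0b}
query mem[0x0a]=0x0b, mem[0x16]=0x44, mem[0x19]=0x0b, mem[0x13]=0x0b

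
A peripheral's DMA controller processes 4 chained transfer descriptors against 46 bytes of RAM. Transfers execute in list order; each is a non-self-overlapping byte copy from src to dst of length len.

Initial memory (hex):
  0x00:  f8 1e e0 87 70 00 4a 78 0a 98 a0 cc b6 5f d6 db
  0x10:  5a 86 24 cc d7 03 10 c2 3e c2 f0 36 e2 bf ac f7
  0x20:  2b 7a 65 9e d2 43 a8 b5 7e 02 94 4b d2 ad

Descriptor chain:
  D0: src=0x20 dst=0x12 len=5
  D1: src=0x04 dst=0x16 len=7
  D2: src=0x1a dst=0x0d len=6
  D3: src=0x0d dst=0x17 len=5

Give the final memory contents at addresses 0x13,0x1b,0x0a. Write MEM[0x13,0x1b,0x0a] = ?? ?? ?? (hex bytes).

#0 dst[0x12+5] := {0x2b,0x7a,0x65,0x9e,0xd2}
#1 dst[0x16+7] := {0x70,0x00,0x4a,0x78,0x0a,0x98,0xa0}
#2 dst[0x0d+6] := {0x0a,0x98,0xa0,0xbf,0xac,0xf7}
#3 dst[0x17+5] := {0x0a,0x98,0xa0,0xbf,0xac}
query mem[0x13]=0x7a, mem[0x1b]=0xac, mem[0x0a]=0xa0

MEM[0x13,0x1b,0x0a] = 7a ac a0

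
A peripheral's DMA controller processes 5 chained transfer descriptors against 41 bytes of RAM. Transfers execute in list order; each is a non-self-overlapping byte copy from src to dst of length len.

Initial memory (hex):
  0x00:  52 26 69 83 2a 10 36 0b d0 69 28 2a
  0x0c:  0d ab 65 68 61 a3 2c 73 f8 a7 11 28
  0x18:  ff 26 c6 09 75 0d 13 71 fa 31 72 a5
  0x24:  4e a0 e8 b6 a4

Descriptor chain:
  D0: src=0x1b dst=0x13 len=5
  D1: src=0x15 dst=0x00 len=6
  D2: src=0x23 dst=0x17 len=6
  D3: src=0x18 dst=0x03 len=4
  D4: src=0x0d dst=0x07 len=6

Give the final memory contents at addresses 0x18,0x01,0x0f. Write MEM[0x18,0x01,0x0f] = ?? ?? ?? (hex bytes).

#0 dst[0x13+5] := {0x09,0x75,0x0d,0x13,0x71}
#1 dst[0x00+6] := {0x0d,0x13,0x71,0xff,0x26,0xc6}
#2 dst[0x17+6] := {0xa5,0x4e,0xa0,0xe8,0xb6,0xa4}
#3 dst[0x03+4] := {0x4e,0xa0,0xe8,0xb6}
#4 dst[0x07+6] := {0xab,0x65,0x68,0x61,0xa3,0x2c}
query mem[0x18]=0x4e, mem[0x01]=0x13, mem[0x0f]=0x68

MEM[0x18,0x01,0x0f] = 4e 13 68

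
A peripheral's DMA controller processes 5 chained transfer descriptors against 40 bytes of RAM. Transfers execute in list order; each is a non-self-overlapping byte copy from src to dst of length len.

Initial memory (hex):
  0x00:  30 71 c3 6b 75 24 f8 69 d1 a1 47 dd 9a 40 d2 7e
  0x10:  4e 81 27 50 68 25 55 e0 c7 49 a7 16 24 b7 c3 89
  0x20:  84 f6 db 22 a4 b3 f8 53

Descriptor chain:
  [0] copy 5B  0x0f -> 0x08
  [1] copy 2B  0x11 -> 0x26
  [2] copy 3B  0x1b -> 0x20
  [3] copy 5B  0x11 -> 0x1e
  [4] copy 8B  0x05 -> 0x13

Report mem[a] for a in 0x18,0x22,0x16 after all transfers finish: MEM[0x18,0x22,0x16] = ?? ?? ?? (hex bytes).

D0: mem[0x08..0x0c] <- [7e 4e 81 27 50]
D1: mem[0x26..0x27] <- [81 27]
D2: mem[0x20..0x22] <- [16 24 b7]
D3: mem[0x1e..0x22] <- [81 27 50 68 25]
D4: mem[0x13..0x1a] <- [24 f8 69 7e 4e 81 27 50]
query mem[0x18]=0x81, mem[0x22]=0x25, mem[0x16]=0x7e

MEM[0x18,0x22,0x16] = 81 25 7e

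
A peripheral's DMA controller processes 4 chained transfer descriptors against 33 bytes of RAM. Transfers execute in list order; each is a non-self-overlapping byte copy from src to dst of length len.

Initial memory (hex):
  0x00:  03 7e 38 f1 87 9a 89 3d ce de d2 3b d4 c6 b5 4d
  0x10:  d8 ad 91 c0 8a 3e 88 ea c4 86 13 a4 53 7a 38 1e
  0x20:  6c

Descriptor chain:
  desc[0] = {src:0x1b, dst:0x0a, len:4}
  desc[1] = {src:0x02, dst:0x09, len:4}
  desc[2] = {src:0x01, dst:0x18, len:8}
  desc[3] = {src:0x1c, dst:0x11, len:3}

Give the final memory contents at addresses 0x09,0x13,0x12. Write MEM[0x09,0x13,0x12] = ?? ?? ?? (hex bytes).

MEM[0x09,0x13,0x12] = 38 3d 89

  after D0: wrote 4B at 0x0a = a4537a38
  after D1: wrote 4B at 0x09 = 38f1879a
  after D2: wrote 8B at 0x18 = 7e38f1879a893dce
  after D3: wrote 3B at 0x11 = 9a893d
query mem[0x09]=0x38, mem[0x13]=0x3d, mem[0x12]=0x89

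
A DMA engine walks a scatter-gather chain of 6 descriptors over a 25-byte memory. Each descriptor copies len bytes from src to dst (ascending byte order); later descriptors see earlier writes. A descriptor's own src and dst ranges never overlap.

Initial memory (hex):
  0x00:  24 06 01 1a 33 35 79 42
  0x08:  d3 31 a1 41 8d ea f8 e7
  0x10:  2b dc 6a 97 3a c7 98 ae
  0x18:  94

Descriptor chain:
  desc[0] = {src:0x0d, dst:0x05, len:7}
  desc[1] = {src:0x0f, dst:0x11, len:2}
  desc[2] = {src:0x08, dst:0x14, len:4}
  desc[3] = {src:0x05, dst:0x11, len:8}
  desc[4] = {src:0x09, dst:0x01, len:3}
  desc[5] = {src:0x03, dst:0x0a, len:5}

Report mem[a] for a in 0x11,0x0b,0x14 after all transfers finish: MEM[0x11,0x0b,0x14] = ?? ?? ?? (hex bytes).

[0] 0x0d->0x05 len=7 : ea f8 e7 2b dc 6a 97
[1] 0x0f->0x11 len=2 : e7 2b
[2] 0x08->0x14 len=4 : 2b dc 6a 97
[3] 0x05->0x11 len=8 : ea f8 e7 2b dc 6a 97 8d
[4] 0x09->0x01 len=3 : dc 6a 97
[5] 0x03->0x0a len=5 : 97 33 ea f8 e7
query mem[0x11]=0xea, mem[0x0b]=0x33, mem[0x14]=0x2b

MEM[0x11,0x0b,0x14] = ea 33 2b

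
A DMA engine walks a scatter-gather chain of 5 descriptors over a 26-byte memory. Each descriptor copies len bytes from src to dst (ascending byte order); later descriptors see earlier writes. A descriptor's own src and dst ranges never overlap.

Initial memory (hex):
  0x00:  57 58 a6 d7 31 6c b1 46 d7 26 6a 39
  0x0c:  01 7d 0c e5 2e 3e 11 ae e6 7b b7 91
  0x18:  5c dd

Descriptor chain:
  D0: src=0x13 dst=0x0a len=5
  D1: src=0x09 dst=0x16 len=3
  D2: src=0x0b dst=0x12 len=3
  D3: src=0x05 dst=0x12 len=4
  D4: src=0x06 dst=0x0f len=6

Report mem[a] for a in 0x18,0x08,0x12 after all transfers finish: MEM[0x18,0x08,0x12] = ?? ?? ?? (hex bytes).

D0: mem[0x0a..0x0e] <- [ae e6 7b b7 91]
D1: mem[0x16..0x18] <- [26 ae e6]
D2: mem[0x12..0x14] <- [e6 7b b7]
D3: mem[0x12..0x15] <- [6c b1 46 d7]
D4: mem[0x0f..0x14] <- [b1 46 d7 26 ae e6]
query mem[0x18]=0xe6, mem[0x08]=0xd7, mem[0x12]=0x26

MEM[0x18,0x08,0x12] = e6 d7 26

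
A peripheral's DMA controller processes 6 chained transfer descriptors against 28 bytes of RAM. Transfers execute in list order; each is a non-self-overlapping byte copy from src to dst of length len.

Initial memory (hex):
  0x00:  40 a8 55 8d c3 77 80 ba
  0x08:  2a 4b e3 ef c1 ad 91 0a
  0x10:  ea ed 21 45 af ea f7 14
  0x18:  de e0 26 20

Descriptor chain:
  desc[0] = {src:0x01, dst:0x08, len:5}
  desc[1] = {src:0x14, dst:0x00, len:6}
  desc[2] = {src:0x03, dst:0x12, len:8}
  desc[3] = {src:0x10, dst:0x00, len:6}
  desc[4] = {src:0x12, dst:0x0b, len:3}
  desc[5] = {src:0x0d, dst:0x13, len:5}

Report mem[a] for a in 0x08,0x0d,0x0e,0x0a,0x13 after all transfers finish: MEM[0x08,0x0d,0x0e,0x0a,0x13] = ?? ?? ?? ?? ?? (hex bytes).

[0] 0x01->0x08 len=5 : a8 55 8d c3 77
[1] 0x14->0x00 len=6 : af ea f7 14 de e0
[2] 0x03->0x12 len=8 : 14 de e0 80 ba a8 55 8d
[3] 0x10->0x00 len=6 : ea ed 14 de e0 80
[4] 0x12->0x0b len=3 : 14 de e0
[5] 0x0d->0x13 len=5 : e0 91 0a ea ed
query mem[0x08]=0xa8, mem[0x0d]=0xe0, mem[0x0e]=0x91, mem[0x0a]=0x8d, mem[0x13]=0xe0

MEM[0x08,0x0d,0x0e,0x0a,0x13] = a8 e0 91 8d e0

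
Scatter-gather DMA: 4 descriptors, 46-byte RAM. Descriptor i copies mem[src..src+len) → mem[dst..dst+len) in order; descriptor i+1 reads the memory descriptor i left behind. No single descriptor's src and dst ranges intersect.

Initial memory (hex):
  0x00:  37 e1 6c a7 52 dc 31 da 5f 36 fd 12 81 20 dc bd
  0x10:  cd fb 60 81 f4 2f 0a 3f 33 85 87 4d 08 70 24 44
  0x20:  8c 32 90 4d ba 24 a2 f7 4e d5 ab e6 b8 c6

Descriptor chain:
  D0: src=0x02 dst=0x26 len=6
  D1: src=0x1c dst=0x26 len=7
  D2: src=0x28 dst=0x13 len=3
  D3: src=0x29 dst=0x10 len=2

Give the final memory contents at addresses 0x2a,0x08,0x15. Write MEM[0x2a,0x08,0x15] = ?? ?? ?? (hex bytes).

MEM[0x2a,0x08,0x15] = 8c 5f 8c

[0] 0x02->0x26 len=6 : 6c a7 52 dc 31 da
[1] 0x1c->0x26 len=7 : 08 70 24 44 8c 32 90
[2] 0x28->0x13 len=3 : 24 44 8c
[3] 0x29->0x10 len=2 : 44 8c
query mem[0x2a]=0x8c, mem[0x08]=0x5f, mem[0x15]=0x8c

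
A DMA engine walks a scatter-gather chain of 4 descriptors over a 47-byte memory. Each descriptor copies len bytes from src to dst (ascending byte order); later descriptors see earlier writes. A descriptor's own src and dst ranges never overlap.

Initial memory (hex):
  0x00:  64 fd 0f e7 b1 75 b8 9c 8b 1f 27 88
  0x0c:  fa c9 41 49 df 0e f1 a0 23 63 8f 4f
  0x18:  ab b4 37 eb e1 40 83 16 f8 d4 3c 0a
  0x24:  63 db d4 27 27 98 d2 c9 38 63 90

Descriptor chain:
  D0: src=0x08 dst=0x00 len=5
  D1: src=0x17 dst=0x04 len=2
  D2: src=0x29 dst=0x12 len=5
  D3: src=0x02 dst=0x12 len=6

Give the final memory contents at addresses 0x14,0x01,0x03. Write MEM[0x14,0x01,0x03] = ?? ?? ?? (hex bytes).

#0 dst[0x00+5] := {0x8b,0x1f,0x27,0x88,0xfa}
#1 dst[0x04+2] := {0x4f,0xab}
#2 dst[0x12+5] := {0x98,0xd2,0xc9,0x38,0x63}
#3 dst[0x12+6] := {0x27,0x88,0x4f,0xab,0xb8,0x9c}
query mem[0x14]=0x4f, mem[0x01]=0x1f, mem[0x03]=0x88

MEM[0x14,0x01,0x03] = 4f 1f 88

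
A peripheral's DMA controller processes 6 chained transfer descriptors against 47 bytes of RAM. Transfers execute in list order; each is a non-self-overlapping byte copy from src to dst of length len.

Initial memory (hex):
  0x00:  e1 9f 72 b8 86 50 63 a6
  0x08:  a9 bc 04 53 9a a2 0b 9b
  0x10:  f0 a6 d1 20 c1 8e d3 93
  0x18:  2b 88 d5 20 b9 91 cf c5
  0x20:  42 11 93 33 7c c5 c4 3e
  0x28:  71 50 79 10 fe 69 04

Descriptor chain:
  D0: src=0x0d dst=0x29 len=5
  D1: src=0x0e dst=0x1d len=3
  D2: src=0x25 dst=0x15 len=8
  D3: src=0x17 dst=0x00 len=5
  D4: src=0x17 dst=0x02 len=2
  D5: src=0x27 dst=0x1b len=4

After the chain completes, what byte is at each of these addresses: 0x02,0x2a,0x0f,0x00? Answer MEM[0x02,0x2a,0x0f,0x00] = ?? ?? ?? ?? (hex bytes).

[0] 0x0d->0x29 len=5 : a2 0b 9b f0 a6
[1] 0x0e->0x1d len=3 : 0b 9b f0
[2] 0x25->0x15 len=8 : c5 c4 3e 71 a2 0b 9b f0
[3] 0x17->0x00 len=5 : 3e 71 a2 0b 9b
[4] 0x17->0x02 len=2 : 3e 71
[5] 0x27->0x1b len=4 : 3e 71 a2 0b
query mem[0x02]=0x3e, mem[0x2a]=0x0b, mem[0x0f]=0x9b, mem[0x00]=0x3e

MEM[0x02,0x2a,0x0f,0x00] = 3e 0b 9b 3e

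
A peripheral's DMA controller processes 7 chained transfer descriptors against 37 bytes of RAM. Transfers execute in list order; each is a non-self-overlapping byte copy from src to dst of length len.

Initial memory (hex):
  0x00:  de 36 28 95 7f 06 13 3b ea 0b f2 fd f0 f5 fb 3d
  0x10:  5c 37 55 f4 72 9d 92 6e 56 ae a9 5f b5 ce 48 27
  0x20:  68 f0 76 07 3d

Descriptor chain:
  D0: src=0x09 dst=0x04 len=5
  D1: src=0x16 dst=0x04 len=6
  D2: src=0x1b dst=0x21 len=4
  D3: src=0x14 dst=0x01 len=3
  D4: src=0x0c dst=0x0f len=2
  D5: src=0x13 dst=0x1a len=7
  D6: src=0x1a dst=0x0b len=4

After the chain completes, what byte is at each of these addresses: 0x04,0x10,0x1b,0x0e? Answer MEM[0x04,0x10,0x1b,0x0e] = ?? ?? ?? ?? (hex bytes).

MEM[0x04,0x10,0x1b,0x0e] = 92 f5 72 92

#0 dst[0x04+5] := {0x0b,0xf2,0xfd,0xf0,0xf5}
#1 dst[0x04+6] := {0x92,0x6e,0x56,0xae,0xa9,0x5f}
#2 dst[0x21+4] := {0x5f,0xb5,0xce,0x48}
#3 dst[0x01+3] := {0x72,0x9d,0x92}
#4 dst[0x0f+2] := {0xf0,0xf5}
#5 dst[0x1a+7] := {0xf4,0x72,0x9d,0x92,0x6e,0x56,0xae}
#6 dst[0x0b+4] := {0xf4,0x72,0x9d,0x92}
query mem[0x04]=0x92, mem[0x10]=0xf5, mem[0x1b]=0x72, mem[0x0e]=0x92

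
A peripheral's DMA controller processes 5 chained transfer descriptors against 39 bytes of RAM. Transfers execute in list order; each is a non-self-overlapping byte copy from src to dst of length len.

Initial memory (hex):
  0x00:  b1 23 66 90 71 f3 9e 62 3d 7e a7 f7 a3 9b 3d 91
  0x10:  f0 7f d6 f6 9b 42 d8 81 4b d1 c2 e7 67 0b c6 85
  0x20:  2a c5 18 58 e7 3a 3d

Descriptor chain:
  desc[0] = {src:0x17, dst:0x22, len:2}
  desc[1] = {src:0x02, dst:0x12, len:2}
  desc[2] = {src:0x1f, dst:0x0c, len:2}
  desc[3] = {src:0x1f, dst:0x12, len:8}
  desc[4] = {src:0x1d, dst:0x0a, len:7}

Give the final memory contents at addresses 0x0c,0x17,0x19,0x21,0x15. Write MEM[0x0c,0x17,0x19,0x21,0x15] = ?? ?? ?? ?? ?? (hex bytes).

#0 dst[0x22+2] := {0x81,0x4b}
#1 dst[0x12+2] := {0x66,0x90}
#2 dst[0x0c+2] := {0x85,0x2a}
#3 dst[0x12+8] := {0x85,0x2a,0xc5,0x81,0x4b,0xe7,0x3a,0x3d}
#4 dst[0x0a+7] := {0x0b,0xc6,0x85,0x2a,0xc5,0x81,0x4b}
query mem[0x0c]=0x85, mem[0x17]=0xe7, mem[0x19]=0x3d, mem[0x21]=0xc5, mem[0x15]=0x81

MEM[0x0c,0x17,0x19,0x21,0x15] = 85 e7 3d c5 81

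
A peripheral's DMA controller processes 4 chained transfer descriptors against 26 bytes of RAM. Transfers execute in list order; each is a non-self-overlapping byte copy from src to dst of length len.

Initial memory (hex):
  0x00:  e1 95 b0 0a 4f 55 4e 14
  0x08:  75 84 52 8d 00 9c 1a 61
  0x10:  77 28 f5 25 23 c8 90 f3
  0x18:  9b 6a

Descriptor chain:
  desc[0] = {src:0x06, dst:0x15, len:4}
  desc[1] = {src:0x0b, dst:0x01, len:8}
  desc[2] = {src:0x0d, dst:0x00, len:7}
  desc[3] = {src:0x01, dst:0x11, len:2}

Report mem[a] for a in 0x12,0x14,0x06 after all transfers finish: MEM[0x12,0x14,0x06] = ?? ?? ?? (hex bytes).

  after D0: wrote 4B at 0x15 = 4e147584
  after D1: wrote 8B at 0x01 = 8d009c1a617728f5
  after D2: wrote 7B at 0x00 = 9c1a617728f525
  after D3: wrote 2B at 0x11 = 1a61
query mem[0x12]=0x61, mem[0x14]=0x23, mem[0x06]=0x25

MEM[0x12,0x14,0x06] = 61 23 25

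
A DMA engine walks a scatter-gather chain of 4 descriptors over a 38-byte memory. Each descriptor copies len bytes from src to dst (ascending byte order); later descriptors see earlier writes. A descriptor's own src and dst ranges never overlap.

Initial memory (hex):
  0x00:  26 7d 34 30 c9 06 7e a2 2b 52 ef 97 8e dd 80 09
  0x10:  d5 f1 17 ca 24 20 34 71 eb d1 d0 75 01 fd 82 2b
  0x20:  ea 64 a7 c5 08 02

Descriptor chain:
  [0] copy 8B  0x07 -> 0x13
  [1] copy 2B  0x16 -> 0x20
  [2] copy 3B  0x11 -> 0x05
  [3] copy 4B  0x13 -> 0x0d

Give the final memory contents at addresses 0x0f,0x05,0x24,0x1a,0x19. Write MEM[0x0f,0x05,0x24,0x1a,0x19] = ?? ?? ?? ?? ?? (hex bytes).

MEM[0x0f,0x05,0x24,0x1a,0x19] = 52 f1 08 80 dd

[0] 0x07->0x13 len=8 : a2 2b 52 ef 97 8e dd 80
[1] 0x16->0x20 len=2 : ef 97
[2] 0x11->0x05 len=3 : f1 17 a2
[3] 0x13->0x0d len=4 : a2 2b 52 ef
query mem[0x0f]=0x52, mem[0x05]=0xf1, mem[0x24]=0x08, mem[0x1a]=0x80, mem[0x19]=0xdd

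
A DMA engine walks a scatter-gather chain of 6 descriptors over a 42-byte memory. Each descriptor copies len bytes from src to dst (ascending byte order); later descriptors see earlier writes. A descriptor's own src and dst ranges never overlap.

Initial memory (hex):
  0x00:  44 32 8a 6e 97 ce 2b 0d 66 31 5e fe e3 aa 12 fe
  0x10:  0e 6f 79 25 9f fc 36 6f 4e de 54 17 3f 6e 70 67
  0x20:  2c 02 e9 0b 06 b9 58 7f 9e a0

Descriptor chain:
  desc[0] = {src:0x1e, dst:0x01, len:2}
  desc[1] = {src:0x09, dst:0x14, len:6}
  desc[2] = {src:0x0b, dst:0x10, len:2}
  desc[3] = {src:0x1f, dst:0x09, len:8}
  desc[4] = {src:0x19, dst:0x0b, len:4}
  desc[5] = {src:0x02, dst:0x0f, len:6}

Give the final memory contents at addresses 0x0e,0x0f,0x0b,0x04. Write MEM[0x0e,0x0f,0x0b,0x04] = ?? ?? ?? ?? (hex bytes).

D0: mem[0x01..0x02] <- [70 67]
D1: mem[0x14..0x19] <- [31 5e fe e3 aa 12]
D2: mem[0x10..0x11] <- [fe e3]
D3: mem[0x09..0x10] <- [67 2c 02 e9 0b 06 b9 58]
D4: mem[0x0b..0x0e] <- [12 54 17 3f]
D5: mem[0x0f..0x14] <- [67 6e 97 ce 2b 0d]
query mem[0x0e]=0x3f, mem[0x0f]=0x67, mem[0x0b]=0x12, mem[0x04]=0x97

MEM[0x0e,0x0f,0x0b,0x04] = 3f 67 12 97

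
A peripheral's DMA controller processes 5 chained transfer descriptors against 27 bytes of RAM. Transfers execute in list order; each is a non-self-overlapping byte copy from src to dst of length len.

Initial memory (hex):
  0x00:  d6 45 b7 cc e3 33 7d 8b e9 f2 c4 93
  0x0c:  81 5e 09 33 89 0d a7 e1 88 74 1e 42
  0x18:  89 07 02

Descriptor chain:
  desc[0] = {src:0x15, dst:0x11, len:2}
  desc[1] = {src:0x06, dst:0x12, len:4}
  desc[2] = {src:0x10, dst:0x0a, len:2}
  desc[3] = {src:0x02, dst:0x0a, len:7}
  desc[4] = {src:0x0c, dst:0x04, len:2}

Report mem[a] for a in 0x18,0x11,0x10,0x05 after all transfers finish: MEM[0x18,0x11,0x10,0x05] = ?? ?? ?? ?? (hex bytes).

MEM[0x18,0x11,0x10,0x05] = 89 74 e9 33

  after D0: wrote 2B at 0x11 = 741e
  after D1: wrote 4B at 0x12 = 7d8be9f2
  after D2: wrote 2B at 0x0a = 8974
  after D3: wrote 7B at 0x0a = b7cce3337d8be9
  after D4: wrote 2B at 0x04 = e333
query mem[0x18]=0x89, mem[0x11]=0x74, mem[0x10]=0xe9, mem[0x05]=0x33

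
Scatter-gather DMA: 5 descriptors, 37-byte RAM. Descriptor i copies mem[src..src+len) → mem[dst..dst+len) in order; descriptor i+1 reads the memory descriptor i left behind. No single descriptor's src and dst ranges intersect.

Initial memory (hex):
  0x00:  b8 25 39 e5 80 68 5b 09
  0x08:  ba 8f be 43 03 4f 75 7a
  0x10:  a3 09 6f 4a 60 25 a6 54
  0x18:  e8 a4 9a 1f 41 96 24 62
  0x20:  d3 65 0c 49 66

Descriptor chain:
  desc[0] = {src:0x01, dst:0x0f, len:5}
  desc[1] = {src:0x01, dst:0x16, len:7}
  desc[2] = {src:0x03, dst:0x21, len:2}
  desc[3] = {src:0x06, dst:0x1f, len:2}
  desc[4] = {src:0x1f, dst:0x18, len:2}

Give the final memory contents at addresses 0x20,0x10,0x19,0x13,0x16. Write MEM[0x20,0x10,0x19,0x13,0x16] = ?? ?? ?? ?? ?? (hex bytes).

  after D0: wrote 5B at 0x0f = 2539e58068
  after D1: wrote 7B at 0x16 = 2539e580685b09
  after D2: wrote 2B at 0x21 = e580
  after D3: wrote 2B at 0x1f = 5b09
  after D4: wrote 2B at 0x18 = 5b09
query mem[0x20]=0x09, mem[0x10]=0x39, mem[0x19]=0x09, mem[0x13]=0x68, mem[0x16]=0x25

MEM[0x20,0x10,0x19,0x13,0x16] = 09 39 09 68 25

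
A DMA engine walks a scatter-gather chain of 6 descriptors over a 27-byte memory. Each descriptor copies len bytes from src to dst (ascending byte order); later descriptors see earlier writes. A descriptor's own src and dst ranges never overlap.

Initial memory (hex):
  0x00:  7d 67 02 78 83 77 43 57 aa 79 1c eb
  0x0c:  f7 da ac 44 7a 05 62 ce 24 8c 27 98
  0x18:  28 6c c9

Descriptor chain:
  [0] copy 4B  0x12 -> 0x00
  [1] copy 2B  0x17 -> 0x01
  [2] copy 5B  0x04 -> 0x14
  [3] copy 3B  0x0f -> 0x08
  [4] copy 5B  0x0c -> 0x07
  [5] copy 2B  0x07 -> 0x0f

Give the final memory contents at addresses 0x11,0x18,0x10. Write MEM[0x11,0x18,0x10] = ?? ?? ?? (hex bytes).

MEM[0x11,0x18,0x10] = 05 aa da

D0: mem[0x00..0x03] <- [62 ce 24 8c]
D1: mem[0x01..0x02] <- [98 28]
D2: mem[0x14..0x18] <- [83 77 43 57 aa]
D3: mem[0x08..0x0a] <- [44 7a 05]
D4: mem[0x07..0x0b] <- [f7 da ac 44 7a]
D5: mem[0x0f..0x10] <- [f7 da]
query mem[0x11]=0x05, mem[0x18]=0xaa, mem[0x10]=0xda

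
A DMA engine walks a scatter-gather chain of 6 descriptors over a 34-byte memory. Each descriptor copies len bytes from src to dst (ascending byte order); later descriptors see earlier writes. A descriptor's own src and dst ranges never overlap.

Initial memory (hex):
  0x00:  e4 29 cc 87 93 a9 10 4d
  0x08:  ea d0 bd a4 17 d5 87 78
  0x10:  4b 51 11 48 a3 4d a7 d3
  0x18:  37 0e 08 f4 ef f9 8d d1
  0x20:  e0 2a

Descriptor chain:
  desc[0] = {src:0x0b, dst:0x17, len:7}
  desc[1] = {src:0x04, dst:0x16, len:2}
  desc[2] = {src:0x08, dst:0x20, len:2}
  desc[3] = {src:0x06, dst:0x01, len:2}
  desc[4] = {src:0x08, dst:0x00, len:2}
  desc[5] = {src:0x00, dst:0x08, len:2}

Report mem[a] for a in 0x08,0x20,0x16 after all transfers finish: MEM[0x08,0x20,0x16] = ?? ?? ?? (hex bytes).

  after D0: wrote 7B at 0x17 = a417d587784b51
  after D1: wrote 2B at 0x16 = 93a9
  after D2: wrote 2B at 0x20 = ead0
  after D3: wrote 2B at 0x01 = 104d
  after D4: wrote 2B at 0x00 = ead0
  after D5: wrote 2B at 0x08 = ead0
query mem[0x08]=0xea, mem[0x20]=0xea, mem[0x16]=0x93

MEM[0x08,0x20,0x16] = ea ea 93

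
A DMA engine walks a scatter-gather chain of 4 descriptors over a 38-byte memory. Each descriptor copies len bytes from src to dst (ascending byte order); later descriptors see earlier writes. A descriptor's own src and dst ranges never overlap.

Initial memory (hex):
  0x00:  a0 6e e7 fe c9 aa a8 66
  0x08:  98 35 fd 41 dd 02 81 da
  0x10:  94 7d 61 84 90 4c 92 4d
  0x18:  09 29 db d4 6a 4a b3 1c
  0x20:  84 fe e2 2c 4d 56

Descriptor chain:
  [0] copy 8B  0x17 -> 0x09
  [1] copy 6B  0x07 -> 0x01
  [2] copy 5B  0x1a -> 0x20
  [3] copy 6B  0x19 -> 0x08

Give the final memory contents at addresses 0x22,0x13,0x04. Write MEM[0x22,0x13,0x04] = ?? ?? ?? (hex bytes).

MEM[0x22,0x13,0x04] = 6a 84 09

  after D0: wrote 8B at 0x09 = 4d0929dbd46a4ab3
  after D1: wrote 6B at 0x01 = 66984d0929db
  after D2: wrote 5B at 0x20 = dbd46a4ab3
  after D3: wrote 6B at 0x08 = 29dbd46a4ab3
query mem[0x22]=0x6a, mem[0x13]=0x84, mem[0x04]=0x09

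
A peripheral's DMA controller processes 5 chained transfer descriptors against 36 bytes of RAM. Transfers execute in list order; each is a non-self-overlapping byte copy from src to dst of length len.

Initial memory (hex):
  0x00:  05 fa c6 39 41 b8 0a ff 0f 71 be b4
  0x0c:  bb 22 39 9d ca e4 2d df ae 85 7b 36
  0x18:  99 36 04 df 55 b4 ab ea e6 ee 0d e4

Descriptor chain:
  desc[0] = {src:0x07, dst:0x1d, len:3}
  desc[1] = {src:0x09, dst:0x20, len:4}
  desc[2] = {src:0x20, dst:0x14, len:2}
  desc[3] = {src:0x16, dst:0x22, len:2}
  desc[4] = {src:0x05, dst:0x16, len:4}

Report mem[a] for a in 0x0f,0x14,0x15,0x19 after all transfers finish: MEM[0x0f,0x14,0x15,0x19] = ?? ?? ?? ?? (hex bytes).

[0] 0x07->0x1d len=3 : ff 0f 71
[1] 0x09->0x20 len=4 : 71 be b4 bb
[2] 0x20->0x14 len=2 : 71 be
[3] 0x16->0x22 len=2 : 7b 36
[4] 0x05->0x16 len=4 : b8 0a ff 0f
query mem[0x0f]=0x9d, mem[0x14]=0x71, mem[0x15]=0xbe, mem[0x19]=0x0f

MEM[0x0f,0x14,0x15,0x19] = 9d 71 be 0f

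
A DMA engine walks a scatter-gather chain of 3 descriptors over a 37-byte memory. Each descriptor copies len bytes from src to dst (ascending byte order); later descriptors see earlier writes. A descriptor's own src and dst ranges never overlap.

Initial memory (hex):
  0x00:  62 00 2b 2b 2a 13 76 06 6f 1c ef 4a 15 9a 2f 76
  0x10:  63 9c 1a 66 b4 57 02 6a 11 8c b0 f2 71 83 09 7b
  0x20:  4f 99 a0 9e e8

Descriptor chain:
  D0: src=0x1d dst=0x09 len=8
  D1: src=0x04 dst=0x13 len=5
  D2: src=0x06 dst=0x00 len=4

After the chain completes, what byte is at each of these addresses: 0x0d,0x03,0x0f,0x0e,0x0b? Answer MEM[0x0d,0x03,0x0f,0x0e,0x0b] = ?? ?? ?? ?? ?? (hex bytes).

MEM[0x0d,0x03,0x0f,0x0e,0x0b] = 99 83 9e a0 7b

[0] 0x1d->0x09 len=8 : 83 09 7b 4f 99 a0 9e e8
[1] 0x04->0x13 len=5 : 2a 13 76 06 6f
[2] 0x06->0x00 len=4 : 76 06 6f 83
query mem[0x0d]=0x99, mem[0x03]=0x83, mem[0x0f]=0x9e, mem[0x0e]=0xa0, mem[0x0b]=0x7b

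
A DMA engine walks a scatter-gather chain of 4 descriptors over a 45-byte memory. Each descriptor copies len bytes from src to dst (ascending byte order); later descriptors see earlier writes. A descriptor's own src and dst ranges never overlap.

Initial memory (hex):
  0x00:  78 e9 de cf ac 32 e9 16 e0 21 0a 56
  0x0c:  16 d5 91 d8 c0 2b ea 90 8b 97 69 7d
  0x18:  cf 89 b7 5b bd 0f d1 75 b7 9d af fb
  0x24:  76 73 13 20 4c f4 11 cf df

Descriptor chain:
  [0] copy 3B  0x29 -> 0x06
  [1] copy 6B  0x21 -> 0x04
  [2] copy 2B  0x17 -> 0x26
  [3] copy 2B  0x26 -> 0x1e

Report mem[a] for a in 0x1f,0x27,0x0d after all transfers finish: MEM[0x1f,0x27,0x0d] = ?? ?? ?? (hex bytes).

MEM[0x1f,0x27,0x0d] = cf cf d5

#0 dst[0x06+3] := {0xf4,0x11,0xcf}
#1 dst[0x04+6] := {0x9d,0xaf,0xfb,0x76,0x73,0x13}
#2 dst[0x26+2] := {0x7d,0xcf}
#3 dst[0x1e+2] := {0x7d,0xcf}
query mem[0x1f]=0xcf, mem[0x27]=0xcf, mem[0x0d]=0xd5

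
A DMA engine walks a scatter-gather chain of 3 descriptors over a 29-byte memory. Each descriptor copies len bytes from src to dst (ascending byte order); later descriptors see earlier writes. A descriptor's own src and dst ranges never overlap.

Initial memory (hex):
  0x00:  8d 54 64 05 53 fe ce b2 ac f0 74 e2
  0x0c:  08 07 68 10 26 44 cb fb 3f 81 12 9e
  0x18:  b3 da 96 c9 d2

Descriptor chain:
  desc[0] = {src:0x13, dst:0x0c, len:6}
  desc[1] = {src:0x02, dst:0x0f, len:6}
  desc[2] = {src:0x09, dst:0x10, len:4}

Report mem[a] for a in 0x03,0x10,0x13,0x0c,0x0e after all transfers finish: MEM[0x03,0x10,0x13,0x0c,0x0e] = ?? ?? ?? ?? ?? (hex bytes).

MEM[0x03,0x10,0x13,0x0c,0x0e] = 05 f0 fb fb 81

  after D0: wrote 6B at 0x0c = fb3f81129eb3
  after D1: wrote 6B at 0x0f = 640553feceb2
  after D2: wrote 4B at 0x10 = f074e2fb
query mem[0x03]=0x05, mem[0x10]=0xf0, mem[0x13]=0xfb, mem[0x0c]=0xfb, mem[0x0e]=0x81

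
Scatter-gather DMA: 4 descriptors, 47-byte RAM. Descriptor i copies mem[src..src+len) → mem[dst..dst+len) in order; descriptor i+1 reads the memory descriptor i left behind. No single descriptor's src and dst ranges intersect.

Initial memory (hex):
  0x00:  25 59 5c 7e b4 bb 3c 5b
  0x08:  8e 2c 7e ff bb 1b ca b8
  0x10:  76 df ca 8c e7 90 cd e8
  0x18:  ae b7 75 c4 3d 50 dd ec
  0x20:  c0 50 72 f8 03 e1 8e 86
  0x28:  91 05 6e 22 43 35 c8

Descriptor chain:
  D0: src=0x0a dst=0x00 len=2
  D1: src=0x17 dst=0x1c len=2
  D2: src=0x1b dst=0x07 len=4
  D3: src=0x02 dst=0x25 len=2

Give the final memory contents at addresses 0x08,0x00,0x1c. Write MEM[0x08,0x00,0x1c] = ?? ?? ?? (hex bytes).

MEM[0x08,0x00,0x1c] = e8 7e e8

  after D0: wrote 2B at 0x00 = 7eff
  after D1: wrote 2B at 0x1c = e8ae
  after D2: wrote 4B at 0x07 = c4e8aedd
  after D3: wrote 2B at 0x25 = 5c7e
query mem[0x08]=0xe8, mem[0x00]=0x7e, mem[0x1c]=0xe8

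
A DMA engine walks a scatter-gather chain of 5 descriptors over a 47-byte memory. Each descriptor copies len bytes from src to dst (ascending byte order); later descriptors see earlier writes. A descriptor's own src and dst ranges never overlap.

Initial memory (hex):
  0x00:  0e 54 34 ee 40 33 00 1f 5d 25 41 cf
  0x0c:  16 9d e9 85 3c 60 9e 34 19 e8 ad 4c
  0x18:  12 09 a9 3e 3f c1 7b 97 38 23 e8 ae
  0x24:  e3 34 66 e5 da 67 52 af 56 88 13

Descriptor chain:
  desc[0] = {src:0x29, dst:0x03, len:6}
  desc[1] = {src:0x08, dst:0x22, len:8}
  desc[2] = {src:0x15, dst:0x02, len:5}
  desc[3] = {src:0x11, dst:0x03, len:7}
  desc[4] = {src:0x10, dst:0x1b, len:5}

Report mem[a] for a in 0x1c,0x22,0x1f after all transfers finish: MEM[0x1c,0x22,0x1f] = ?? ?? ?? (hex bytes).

MEM[0x1c,0x22,0x1f] = 60 13 19

D0: mem[0x03..0x08] <- [67 52 af 56 88 13]
D1: mem[0x22..0x29] <- [13 25 41 cf 16 9d e9 85]
D2: mem[0x02..0x06] <- [e8 ad 4c 12 09]
D3: mem[0x03..0x09] <- [60 9e 34 19 e8 ad 4c]
D4: mem[0x1b..0x1f] <- [3c 60 9e 34 19]
query mem[0x1c]=0x60, mem[0x22]=0x13, mem[0x1f]=0x19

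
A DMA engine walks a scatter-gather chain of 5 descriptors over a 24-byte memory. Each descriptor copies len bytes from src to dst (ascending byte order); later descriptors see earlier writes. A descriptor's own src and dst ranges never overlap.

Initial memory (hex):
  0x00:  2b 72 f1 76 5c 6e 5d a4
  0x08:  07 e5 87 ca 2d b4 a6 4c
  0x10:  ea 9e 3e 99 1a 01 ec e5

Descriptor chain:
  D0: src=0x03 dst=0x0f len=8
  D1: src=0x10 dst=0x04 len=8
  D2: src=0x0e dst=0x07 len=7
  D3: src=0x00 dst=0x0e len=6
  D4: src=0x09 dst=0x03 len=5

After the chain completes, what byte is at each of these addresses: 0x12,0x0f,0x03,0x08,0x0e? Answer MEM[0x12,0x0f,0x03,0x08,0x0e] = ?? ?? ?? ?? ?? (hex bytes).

MEM[0x12,0x0f,0x03,0x08,0x0e] = 5c 72 5c 76 2b

  after D0: wrote 8B at 0x0f = 765c6e5da407e587
  after D1: wrote 8B at 0x04 = 5c6e5da407e587e5
  after D2: wrote 7B at 0x07 = a6765c6e5da407
  after D3: wrote 6B at 0x0e = 2b72f1765c6e
  after D4: wrote 5B at 0x03 = 5c6e5da407
query mem[0x12]=0x5c, mem[0x0f]=0x72, mem[0x03]=0x5c, mem[0x08]=0x76, mem[0x0e]=0x2b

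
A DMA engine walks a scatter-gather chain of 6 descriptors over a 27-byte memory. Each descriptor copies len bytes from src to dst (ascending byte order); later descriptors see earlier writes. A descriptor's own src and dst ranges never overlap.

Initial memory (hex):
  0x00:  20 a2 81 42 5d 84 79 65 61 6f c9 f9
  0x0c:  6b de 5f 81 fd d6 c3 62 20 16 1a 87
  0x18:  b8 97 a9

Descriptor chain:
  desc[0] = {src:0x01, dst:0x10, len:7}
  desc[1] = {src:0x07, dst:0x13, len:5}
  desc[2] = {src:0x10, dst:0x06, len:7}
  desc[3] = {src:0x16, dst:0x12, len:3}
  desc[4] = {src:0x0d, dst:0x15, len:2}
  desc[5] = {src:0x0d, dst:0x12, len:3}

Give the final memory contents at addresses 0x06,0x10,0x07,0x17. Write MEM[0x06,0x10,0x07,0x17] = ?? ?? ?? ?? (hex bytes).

MEM[0x06,0x10,0x07,0x17] = a2 a2 81 f9

  after D0: wrote 7B at 0x10 = a281425d847965
  after D1: wrote 5B at 0x13 = 65616fc9f9
  after D2: wrote 7B at 0x06 = a2814265616fc9
  after D3: wrote 3B at 0x12 = c9f9b8
  after D4: wrote 2B at 0x15 = de5f
  after D5: wrote 3B at 0x12 = de5f81
query mem[0x06]=0xa2, mem[0x10]=0xa2, mem[0x07]=0x81, mem[0x17]=0xf9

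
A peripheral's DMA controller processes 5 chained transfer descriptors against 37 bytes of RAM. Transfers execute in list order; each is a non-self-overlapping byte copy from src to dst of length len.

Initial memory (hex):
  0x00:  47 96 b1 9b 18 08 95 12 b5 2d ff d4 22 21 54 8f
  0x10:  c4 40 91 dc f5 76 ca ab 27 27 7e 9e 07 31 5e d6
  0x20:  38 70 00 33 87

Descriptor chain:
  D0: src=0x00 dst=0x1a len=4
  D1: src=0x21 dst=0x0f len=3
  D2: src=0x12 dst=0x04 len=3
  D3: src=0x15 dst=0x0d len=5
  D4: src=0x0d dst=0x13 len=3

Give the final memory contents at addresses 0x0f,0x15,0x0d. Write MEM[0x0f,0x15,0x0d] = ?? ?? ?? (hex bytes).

D0: mem[0x1a..0x1d] <- [47 96 b1 9b]
D1: mem[0x0f..0x11] <- [70 00 33]
D2: mem[0x04..0x06] <- [91 dc f5]
D3: mem[0x0d..0x11] <- [76 ca ab 27 27]
D4: mem[0x13..0x15] <- [76 ca ab]
query mem[0x0f]=0xab, mem[0x15]=0xab, mem[0x0d]=0x76

MEM[0x0f,0x15,0x0d] = ab ab 76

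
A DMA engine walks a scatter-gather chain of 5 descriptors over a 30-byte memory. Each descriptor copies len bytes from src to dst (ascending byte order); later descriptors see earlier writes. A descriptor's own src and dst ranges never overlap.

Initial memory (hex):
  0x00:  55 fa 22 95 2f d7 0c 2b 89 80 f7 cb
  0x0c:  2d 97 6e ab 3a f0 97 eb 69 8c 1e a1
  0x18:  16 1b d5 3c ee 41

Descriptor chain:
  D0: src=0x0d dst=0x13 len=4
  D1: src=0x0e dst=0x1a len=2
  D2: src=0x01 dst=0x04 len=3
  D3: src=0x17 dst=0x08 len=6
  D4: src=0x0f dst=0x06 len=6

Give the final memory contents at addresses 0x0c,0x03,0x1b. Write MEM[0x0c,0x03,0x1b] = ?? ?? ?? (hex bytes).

MEM[0x0c,0x03,0x1b] = ab 95 ab

[0] 0x0d->0x13 len=4 : 97 6e ab 3a
[1] 0x0e->0x1a len=2 : 6e ab
[2] 0x01->0x04 len=3 : fa 22 95
[3] 0x17->0x08 len=6 : a1 16 1b 6e ab ee
[4] 0x0f->0x06 len=6 : ab 3a f0 97 97 6e
query mem[0x0c]=0xab, mem[0x03]=0x95, mem[0x1b]=0xab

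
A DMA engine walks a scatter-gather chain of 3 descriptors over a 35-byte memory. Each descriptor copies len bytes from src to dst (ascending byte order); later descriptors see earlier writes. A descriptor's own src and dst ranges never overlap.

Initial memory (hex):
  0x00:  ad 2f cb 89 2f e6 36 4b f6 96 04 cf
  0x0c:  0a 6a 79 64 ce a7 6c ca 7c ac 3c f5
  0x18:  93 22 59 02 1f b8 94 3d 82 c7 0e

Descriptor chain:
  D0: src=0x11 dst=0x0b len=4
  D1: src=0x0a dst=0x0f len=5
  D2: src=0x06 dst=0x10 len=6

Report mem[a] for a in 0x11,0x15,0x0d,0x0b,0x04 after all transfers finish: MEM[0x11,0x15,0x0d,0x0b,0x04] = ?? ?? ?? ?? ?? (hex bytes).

MEM[0x11,0x15,0x0d,0x0b,0x04] = 4b a7 ca a7 2f

D0: mem[0x0b..0x0e] <- [a7 6c ca 7c]
D1: mem[0x0f..0x13] <- [04 a7 6c ca 7c]
D2: mem[0x10..0x15] <- [36 4b f6 96 04 a7]
query mem[0x11]=0x4b, mem[0x15]=0xa7, mem[0x0d]=0xca, mem[0x0b]=0xa7, mem[0x04]=0x2f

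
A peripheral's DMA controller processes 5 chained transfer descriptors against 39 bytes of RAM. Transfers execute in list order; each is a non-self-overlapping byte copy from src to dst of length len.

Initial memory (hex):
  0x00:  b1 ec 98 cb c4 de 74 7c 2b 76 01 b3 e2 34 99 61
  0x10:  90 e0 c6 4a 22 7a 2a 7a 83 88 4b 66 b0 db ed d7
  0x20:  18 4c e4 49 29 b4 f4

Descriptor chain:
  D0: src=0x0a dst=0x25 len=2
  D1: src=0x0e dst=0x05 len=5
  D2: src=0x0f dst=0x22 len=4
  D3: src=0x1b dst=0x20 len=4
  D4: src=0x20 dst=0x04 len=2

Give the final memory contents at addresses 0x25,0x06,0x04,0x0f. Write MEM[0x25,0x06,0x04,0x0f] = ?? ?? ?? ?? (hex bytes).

D0: mem[0x25..0x26] <- [01 b3]
D1: mem[0x05..0x09] <- [99 61 90 e0 c6]
D2: mem[0x22..0x25] <- [61 90 e0 c6]
D3: mem[0x20..0x23] <- [66 b0 db ed]
D4: mem[0x04..0x05] <- [66 b0]
query mem[0x25]=0xc6, mem[0x06]=0x61, mem[0x04]=0x66, mem[0x0f]=0x61

MEM[0x25,0x06,0x04,0x0f] = c6 61 66 61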